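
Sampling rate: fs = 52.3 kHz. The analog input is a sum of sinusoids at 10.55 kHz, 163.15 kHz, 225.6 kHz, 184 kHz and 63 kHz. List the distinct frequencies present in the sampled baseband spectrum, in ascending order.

6.25 kHz, 10.55 kHz, 10.7 kHz, 16.4 kHz, 25.2 kHz

fs/2 = 26.15 kHz.
10.55 kHz ≤ fs/2 = 26.15 kHz, passes unchanged.
163.15 kHz mod fs = 6.25 kHz.
6.25 kHz ≤ fs/2 = 26.15 kHz, appears at 6.25 kHz.
225.6 kHz mod fs = 16.4 kHz.
16.4 kHz ≤ fs/2 = 26.15 kHz, appears at 16.4 kHz.
184 kHz mod fs = 27.1 kHz.
27.1 kHz > fs/2 = 26.15 kHz, folds to fs − 27.1 kHz = 25.2 kHz.
63 kHz mod fs = 10.7 kHz.
10.7 kHz ≤ fs/2 = 26.15 kHz, appears at 10.7 kHz.
Distinct values: {6.25 kHz, 10.55 kHz, 10.7 kHz, 16.4 kHz, 25.2 kHz}.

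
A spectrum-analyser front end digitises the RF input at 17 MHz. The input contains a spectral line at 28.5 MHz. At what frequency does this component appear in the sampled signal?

5.5 MHz

28.5 MHz mod fs = 11.5 MHz.
11.5 MHz > fs/2 = 8.5 MHz, folds to fs − 11.5 MHz = 5.5 MHz.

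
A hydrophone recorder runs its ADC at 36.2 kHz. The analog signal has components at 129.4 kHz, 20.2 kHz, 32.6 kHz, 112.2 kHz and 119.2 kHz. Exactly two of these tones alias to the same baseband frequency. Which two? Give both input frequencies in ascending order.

fs/2 = 18.1 kHz.
129.4 kHz mod fs = 20.8 kHz.
20.8 kHz > fs/2 = 18.1 kHz, folds to fs − 20.8 kHz = 15.4 kHz.
20.2 kHz > fs/2 = 18.1 kHz, folds to fs − 20.2 kHz = 16 kHz.
32.6 kHz > fs/2 = 18.1 kHz, folds to fs − 32.6 kHz = 3.6 kHz.
112.2 kHz mod fs = 3.6 kHz.
3.6 kHz ≤ fs/2 = 18.1 kHz, appears at 3.6 kHz.
119.2 kHz mod fs = 10.6 kHz.
10.6 kHz ≤ fs/2 = 18.1 kHz, appears at 10.6 kHz.
32.6 kHz and 112.2 kHz both map to 3.6 kHz.

32.6 kHz, 112.2 kHz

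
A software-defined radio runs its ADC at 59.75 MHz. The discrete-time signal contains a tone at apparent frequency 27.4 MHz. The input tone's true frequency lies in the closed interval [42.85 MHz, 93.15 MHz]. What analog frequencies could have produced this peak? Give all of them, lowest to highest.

87.15 MHz, 92.1 MHz

Frequencies that alias to 27.4 MHz are k·fs ± 27.4 MHz for integer k ≥ 0.
k=0: 27.4 MHz.
k=1: 32.35 MHz, 87.15 MHz.
k=2: 92.1 MHz, 146.9 MHz.
k=3: 151.85 MHz, 206.65 MHz.
Within [42.85 MHz, 93.15 MHz]: 87.15 MHz, 92.1 MHz.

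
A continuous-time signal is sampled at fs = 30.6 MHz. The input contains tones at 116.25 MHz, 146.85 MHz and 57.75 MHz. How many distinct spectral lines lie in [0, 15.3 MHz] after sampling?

fs/2 = 15.3 MHz.
116.25 MHz mod fs = 24.45 MHz.
24.45 MHz > fs/2 = 15.3 MHz, folds to fs − 24.45 MHz = 6.15 MHz.
146.85 MHz mod fs = 24.45 MHz.
24.45 MHz > fs/2 = 15.3 MHz, folds to fs − 24.45 MHz = 6.15 MHz.
57.75 MHz mod fs = 27.15 MHz.
27.15 MHz > fs/2 = 15.3 MHz, folds to fs − 27.15 MHz = 3.45 MHz.
Distinct values: {3.45 MHz, 6.15 MHz} → 2.

2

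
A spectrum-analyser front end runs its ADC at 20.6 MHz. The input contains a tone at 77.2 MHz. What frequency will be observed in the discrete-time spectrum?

5.2 MHz

77.2 MHz mod fs = 15.4 MHz.
15.4 MHz > fs/2 = 10.3 MHz, folds to fs − 15.4 MHz = 5.2 MHz.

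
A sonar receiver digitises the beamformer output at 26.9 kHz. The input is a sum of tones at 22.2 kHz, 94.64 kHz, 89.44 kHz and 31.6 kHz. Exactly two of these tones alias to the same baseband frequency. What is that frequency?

4.7 kHz

fs/2 = 13.45 kHz.
22.2 kHz > fs/2 = 13.45 kHz, folds to fs − 22.2 kHz = 4.7 kHz.
94.64 kHz mod fs = 13.94 kHz.
13.94 kHz > fs/2 = 13.45 kHz, folds to fs − 13.94 kHz = 12.96 kHz.
89.44 kHz mod fs = 8.74 kHz.
8.74 kHz ≤ fs/2 = 13.45 kHz, appears at 8.74 kHz.
31.6 kHz mod fs = 4.7 kHz.
4.7 kHz ≤ fs/2 = 13.45 kHz, appears at 4.7 kHz.
22.2 kHz and 31.6 kHz both map to 4.7 kHz.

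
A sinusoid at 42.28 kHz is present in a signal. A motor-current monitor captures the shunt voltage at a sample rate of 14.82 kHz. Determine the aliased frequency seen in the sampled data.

2.18 kHz

42.28 kHz mod fs = 12.64 kHz.
12.64 kHz > fs/2 = 7.41 kHz, folds to fs − 12.64 kHz = 2.18 kHz.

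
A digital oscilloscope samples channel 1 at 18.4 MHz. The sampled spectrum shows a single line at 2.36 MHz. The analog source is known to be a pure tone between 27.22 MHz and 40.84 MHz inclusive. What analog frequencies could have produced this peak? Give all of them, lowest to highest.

Frequencies that alias to 2.36 MHz are k·fs ± 2.36 MHz for integer k ≥ 0.
k=0: 2.36 MHz.
k=1: 16.04 MHz, 20.76 MHz.
k=2: 34.44 MHz, 39.16 MHz.
k=3: 52.84 MHz, 57.56 MHz.
Within [27.22 MHz, 40.84 MHz]: 34.44 MHz, 39.16 MHz.

34.44 MHz, 39.16 MHz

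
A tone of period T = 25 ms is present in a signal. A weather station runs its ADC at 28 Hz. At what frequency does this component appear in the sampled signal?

12 Hz

T = 25 ms → f = 1/T = 40 Hz.
40 Hz mod fs = 12 Hz.
12 Hz ≤ fs/2 = 14 Hz, appears at 12 Hz.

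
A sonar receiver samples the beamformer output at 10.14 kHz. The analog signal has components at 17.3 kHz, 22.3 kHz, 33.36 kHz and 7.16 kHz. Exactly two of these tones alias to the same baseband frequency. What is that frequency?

2.98 kHz

fs/2 = 5.07 kHz.
17.3 kHz mod fs = 7.16 kHz.
7.16 kHz > fs/2 = 5.07 kHz, folds to fs − 7.16 kHz = 2.98 kHz.
22.3 kHz mod fs = 2.02 kHz.
2.02 kHz ≤ fs/2 = 5.07 kHz, appears at 2.02 kHz.
33.36 kHz mod fs = 2.94 kHz.
2.94 kHz ≤ fs/2 = 5.07 kHz, appears at 2.94 kHz.
7.16 kHz > fs/2 = 5.07 kHz, folds to fs − 7.16 kHz = 2.98 kHz.
7.16 kHz and 17.3 kHz both map to 2.98 kHz.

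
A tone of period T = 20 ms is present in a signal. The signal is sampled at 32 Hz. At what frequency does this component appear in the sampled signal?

14 Hz

T = 20 ms → f = 1/T = 50 Hz.
50 Hz mod fs = 18 Hz.
18 Hz > fs/2 = 16 Hz, folds to fs − 18 Hz = 14 Hz.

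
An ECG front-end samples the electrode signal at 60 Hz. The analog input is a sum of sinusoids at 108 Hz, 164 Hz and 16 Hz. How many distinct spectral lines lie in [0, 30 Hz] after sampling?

2

fs/2 = 30 Hz.
108 Hz mod fs = 48 Hz.
48 Hz > fs/2 = 30 Hz, folds to fs − 48 Hz = 12 Hz.
164 Hz mod fs = 44 Hz.
44 Hz > fs/2 = 30 Hz, folds to fs − 44 Hz = 16 Hz.
16 Hz ≤ fs/2 = 30 Hz, passes unchanged.
Distinct values: {12 Hz, 16 Hz} → 2.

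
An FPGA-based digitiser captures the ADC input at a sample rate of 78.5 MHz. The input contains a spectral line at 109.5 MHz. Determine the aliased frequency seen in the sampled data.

109.5 MHz mod fs = 31 MHz.
31 MHz ≤ fs/2 = 39.25 MHz, appears at 31 MHz.

31 MHz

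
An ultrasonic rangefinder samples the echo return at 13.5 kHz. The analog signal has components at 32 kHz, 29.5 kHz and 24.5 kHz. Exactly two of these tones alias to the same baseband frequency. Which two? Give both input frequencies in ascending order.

24.5 kHz, 29.5 kHz

fs/2 = 6.75 kHz.
32 kHz mod fs = 5 kHz.
5 kHz ≤ fs/2 = 6.75 kHz, appears at 5 kHz.
29.5 kHz mod fs = 2.5 kHz.
2.5 kHz ≤ fs/2 = 6.75 kHz, appears at 2.5 kHz.
24.5 kHz mod fs = 11 kHz.
11 kHz > fs/2 = 6.75 kHz, folds to fs − 11 kHz = 2.5 kHz.
24.5 kHz and 29.5 kHz both map to 2.5 kHz.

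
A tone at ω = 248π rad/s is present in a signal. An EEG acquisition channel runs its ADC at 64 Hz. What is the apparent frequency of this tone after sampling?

ω = 248π rad/s → f = ω/(2π) = 124 Hz.
124 Hz mod fs = 60 Hz.
60 Hz > fs/2 = 32 Hz, folds to fs − 60 Hz = 4 Hz.

4 Hz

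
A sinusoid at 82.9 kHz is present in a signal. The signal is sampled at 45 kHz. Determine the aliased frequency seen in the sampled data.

82.9 kHz mod fs = 37.9 kHz.
37.9 kHz > fs/2 = 22.5 kHz, folds to fs − 37.9 kHz = 7.1 kHz.

7.1 kHz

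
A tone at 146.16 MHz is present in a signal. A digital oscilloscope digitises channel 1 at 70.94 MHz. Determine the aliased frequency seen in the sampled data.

4.28 MHz

146.16 MHz mod fs = 4.28 MHz.
4.28 MHz ≤ fs/2 = 35.47 MHz, appears at 4.28 MHz.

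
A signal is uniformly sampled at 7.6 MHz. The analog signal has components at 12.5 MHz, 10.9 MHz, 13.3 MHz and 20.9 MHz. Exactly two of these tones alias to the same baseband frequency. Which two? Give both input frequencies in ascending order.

fs/2 = 3.8 MHz.
12.5 MHz mod fs = 4.9 MHz.
4.9 MHz > fs/2 = 3.8 MHz, folds to fs − 4.9 MHz = 2.7 MHz.
10.9 MHz mod fs = 3.3 MHz.
3.3 MHz ≤ fs/2 = 3.8 MHz, appears at 3.3 MHz.
13.3 MHz mod fs = 5.7 MHz.
5.7 MHz > fs/2 = 3.8 MHz, folds to fs − 5.7 MHz = 1.9 MHz.
20.9 MHz mod fs = 5.7 MHz.
5.7 MHz > fs/2 = 3.8 MHz, folds to fs − 5.7 MHz = 1.9 MHz.
13.3 MHz and 20.9 MHz both map to 1.9 MHz.

13.3 MHz, 20.9 MHz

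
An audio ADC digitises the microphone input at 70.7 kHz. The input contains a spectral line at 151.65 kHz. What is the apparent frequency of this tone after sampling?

10.25 kHz

151.65 kHz mod fs = 10.25 kHz.
10.25 kHz ≤ fs/2 = 35.35 kHz, appears at 10.25 kHz.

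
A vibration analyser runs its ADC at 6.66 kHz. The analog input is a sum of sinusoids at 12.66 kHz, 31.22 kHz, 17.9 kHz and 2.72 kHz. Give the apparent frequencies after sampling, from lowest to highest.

0.66 kHz, 2.08 kHz, 2.72 kHz

fs/2 = 3.33 kHz.
12.66 kHz mod fs = 6 kHz.
6 kHz > fs/2 = 3.33 kHz, folds to fs − 6 kHz = 0.66 kHz.
31.22 kHz mod fs = 4.58 kHz.
4.58 kHz > fs/2 = 3.33 kHz, folds to fs − 4.58 kHz = 2.08 kHz.
17.9 kHz mod fs = 4.58 kHz.
4.58 kHz > fs/2 = 3.33 kHz, folds to fs − 4.58 kHz = 2.08 kHz.
2.72 kHz ≤ fs/2 = 3.33 kHz, passes unchanged.
Distinct values: {0.66 kHz, 2.08 kHz, 2.72 kHz}.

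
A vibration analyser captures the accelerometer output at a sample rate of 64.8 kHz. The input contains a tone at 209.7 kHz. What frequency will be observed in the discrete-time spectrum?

15.3 kHz

209.7 kHz mod fs = 15.3 kHz.
15.3 kHz ≤ fs/2 = 32.4 kHz, appears at 15.3 kHz.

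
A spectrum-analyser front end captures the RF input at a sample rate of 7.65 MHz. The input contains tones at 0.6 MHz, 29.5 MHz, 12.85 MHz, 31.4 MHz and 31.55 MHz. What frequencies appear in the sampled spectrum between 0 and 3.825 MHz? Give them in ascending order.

0.6 MHz, 0.8 MHz, 0.95 MHz, 1.1 MHz, 2.45 MHz

fs/2 = 3.825 MHz.
0.6 MHz ≤ fs/2 = 3.825 MHz, passes unchanged.
29.5 MHz mod fs = 6.55 MHz.
6.55 MHz > fs/2 = 3.825 MHz, folds to fs − 6.55 MHz = 1.1 MHz.
12.85 MHz mod fs = 5.2 MHz.
5.2 MHz > fs/2 = 3.825 MHz, folds to fs − 5.2 MHz = 2.45 MHz.
31.4 MHz mod fs = 0.8 MHz.
0.8 MHz ≤ fs/2 = 3.825 MHz, appears at 0.8 MHz.
31.55 MHz mod fs = 0.95 MHz.
0.95 MHz ≤ fs/2 = 3.825 MHz, appears at 0.95 MHz.
Distinct values: {0.6 MHz, 0.8 MHz, 0.95 MHz, 1.1 MHz, 2.45 MHz}.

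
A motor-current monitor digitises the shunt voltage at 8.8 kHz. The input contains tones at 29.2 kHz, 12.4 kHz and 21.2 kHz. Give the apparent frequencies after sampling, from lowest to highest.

fs/2 = 4.4 kHz.
29.2 kHz mod fs = 2.8 kHz.
2.8 kHz ≤ fs/2 = 4.4 kHz, appears at 2.8 kHz.
12.4 kHz mod fs = 3.6 kHz.
3.6 kHz ≤ fs/2 = 4.4 kHz, appears at 3.6 kHz.
21.2 kHz mod fs = 3.6 kHz.
3.6 kHz ≤ fs/2 = 4.4 kHz, appears at 3.6 kHz.
Distinct values: {2.8 kHz, 3.6 kHz}.

2.8 kHz, 3.6 kHz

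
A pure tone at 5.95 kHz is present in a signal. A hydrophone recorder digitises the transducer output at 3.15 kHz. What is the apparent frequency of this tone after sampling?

5.95 kHz mod fs = 2.8 kHz.
2.8 kHz > fs/2 = 1.575 kHz, folds to fs − 2.8 kHz = 0.35 kHz.

0.35 kHz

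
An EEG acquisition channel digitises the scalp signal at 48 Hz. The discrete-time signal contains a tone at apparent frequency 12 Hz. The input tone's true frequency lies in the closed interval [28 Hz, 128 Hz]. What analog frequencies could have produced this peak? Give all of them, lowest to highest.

36 Hz, 60 Hz, 84 Hz, 108 Hz

Frequencies that alias to 12 Hz are k·fs ± 12 Hz for integer k ≥ 0.
k=0: 12 Hz.
k=1: 36 Hz, 60 Hz.
k=2: 84 Hz, 108 Hz.
k=3: 132 Hz, 156 Hz.
Within [28 Hz, 128 Hz]: 36 Hz, 60 Hz, 84 Hz, 108 Hz.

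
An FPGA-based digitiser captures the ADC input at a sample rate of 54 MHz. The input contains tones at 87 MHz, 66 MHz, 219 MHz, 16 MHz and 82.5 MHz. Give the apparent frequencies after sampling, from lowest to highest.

fs/2 = 27 MHz.
87 MHz mod fs = 33 MHz.
33 MHz > fs/2 = 27 MHz, folds to fs − 33 MHz = 21 MHz.
66 MHz mod fs = 12 MHz.
12 MHz ≤ fs/2 = 27 MHz, appears at 12 MHz.
219 MHz mod fs = 3 MHz.
3 MHz ≤ fs/2 = 27 MHz, appears at 3 MHz.
16 MHz ≤ fs/2 = 27 MHz, passes unchanged.
82.5 MHz mod fs = 28.5 MHz.
28.5 MHz > fs/2 = 27 MHz, folds to fs − 28.5 MHz = 25.5 MHz.
Distinct values: {3 MHz, 12 MHz, 16 MHz, 21 MHz, 25.5 MHz}.

3 MHz, 12 MHz, 16 MHz, 21 MHz, 25.5 MHz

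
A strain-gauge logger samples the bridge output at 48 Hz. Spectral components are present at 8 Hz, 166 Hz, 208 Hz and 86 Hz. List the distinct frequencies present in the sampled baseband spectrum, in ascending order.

8 Hz, 10 Hz, 16 Hz, 22 Hz

fs/2 = 24 Hz.
8 Hz ≤ fs/2 = 24 Hz, passes unchanged.
166 Hz mod fs = 22 Hz.
22 Hz ≤ fs/2 = 24 Hz, appears at 22 Hz.
208 Hz mod fs = 16 Hz.
16 Hz ≤ fs/2 = 24 Hz, appears at 16 Hz.
86 Hz mod fs = 38 Hz.
38 Hz > fs/2 = 24 Hz, folds to fs − 38 Hz = 10 Hz.
Distinct values: {8 Hz, 10 Hz, 16 Hz, 22 Hz}.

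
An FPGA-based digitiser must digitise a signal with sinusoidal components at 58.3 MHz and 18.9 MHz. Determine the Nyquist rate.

Highest-frequency component: 58.3 MHz.
Nyquist rate = 2 × 58.3 MHz = 116.6 MHz.

116.6 MHz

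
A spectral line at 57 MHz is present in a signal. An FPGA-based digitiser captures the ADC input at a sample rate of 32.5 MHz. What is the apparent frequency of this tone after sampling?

57 MHz mod fs = 24.5 MHz.
24.5 MHz > fs/2 = 16.25 MHz, folds to fs − 24.5 MHz = 8 MHz.

8 MHz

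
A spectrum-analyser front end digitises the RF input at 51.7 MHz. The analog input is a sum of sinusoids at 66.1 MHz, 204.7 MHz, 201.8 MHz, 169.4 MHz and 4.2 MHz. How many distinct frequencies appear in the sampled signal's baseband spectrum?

fs/2 = 25.85 MHz.
66.1 MHz mod fs = 14.4 MHz.
14.4 MHz ≤ fs/2 = 25.85 MHz, appears at 14.4 MHz.
204.7 MHz mod fs = 49.6 MHz.
49.6 MHz > fs/2 = 25.85 MHz, folds to fs − 49.6 MHz = 2.1 MHz.
201.8 MHz mod fs = 46.7 MHz.
46.7 MHz > fs/2 = 25.85 MHz, folds to fs − 46.7 MHz = 5 MHz.
169.4 MHz mod fs = 14.3 MHz.
14.3 MHz ≤ fs/2 = 25.85 MHz, appears at 14.3 MHz.
4.2 MHz ≤ fs/2 = 25.85 MHz, passes unchanged.
Distinct values: {2.1 MHz, 4.2 MHz, 5 MHz, 14.3 MHz, 14.4 MHz} → 5.

5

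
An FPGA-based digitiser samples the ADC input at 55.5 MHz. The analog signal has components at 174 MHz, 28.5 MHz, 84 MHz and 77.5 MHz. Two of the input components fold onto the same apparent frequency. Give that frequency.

fs/2 = 27.75 MHz.
174 MHz mod fs = 7.5 MHz.
7.5 MHz ≤ fs/2 = 27.75 MHz, appears at 7.5 MHz.
28.5 MHz > fs/2 = 27.75 MHz, folds to fs − 28.5 MHz = 27 MHz.
84 MHz mod fs = 28.5 MHz.
28.5 MHz > fs/2 = 27.75 MHz, folds to fs − 28.5 MHz = 27 MHz.
77.5 MHz mod fs = 22 MHz.
22 MHz ≤ fs/2 = 27.75 MHz, appears at 22 MHz.
28.5 MHz and 84 MHz both map to 27 MHz.

27 MHz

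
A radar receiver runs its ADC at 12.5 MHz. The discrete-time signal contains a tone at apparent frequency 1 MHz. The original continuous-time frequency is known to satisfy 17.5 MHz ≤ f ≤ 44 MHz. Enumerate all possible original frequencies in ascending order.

24 MHz, 26 MHz, 36.5 MHz, 38.5 MHz

Frequencies that alias to 1 MHz are k·fs ± 1 MHz for integer k ≥ 0.
k=0: 1 MHz.
k=1: 11.5 MHz, 13.5 MHz.
k=2: 24 MHz, 26 MHz.
k=3: 36.5 MHz, 38.5 MHz.
k=4: 49 MHz, 51 MHz.
Within [17.5 MHz, 44 MHz]: 24 MHz, 26 MHz, 36.5 MHz, 38.5 MHz.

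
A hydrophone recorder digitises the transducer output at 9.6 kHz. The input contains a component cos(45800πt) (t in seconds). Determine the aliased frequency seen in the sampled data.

3.7 kHz

ω = 45800π rad/s → f = ω/(2π) = 22900 Hz = 22.9 kHz.
22.9 kHz mod fs = 3.7 kHz.
3.7 kHz ≤ fs/2 = 4.8 kHz, appears at 3.7 kHz.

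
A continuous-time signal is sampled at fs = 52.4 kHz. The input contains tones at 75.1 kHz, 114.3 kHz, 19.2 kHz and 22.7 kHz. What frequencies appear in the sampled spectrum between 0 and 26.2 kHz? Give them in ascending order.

fs/2 = 26.2 kHz.
75.1 kHz mod fs = 22.7 kHz.
22.7 kHz ≤ fs/2 = 26.2 kHz, appears at 22.7 kHz.
114.3 kHz mod fs = 9.5 kHz.
9.5 kHz ≤ fs/2 = 26.2 kHz, appears at 9.5 kHz.
19.2 kHz ≤ fs/2 = 26.2 kHz, passes unchanged.
22.7 kHz ≤ fs/2 = 26.2 kHz, passes unchanged.
Distinct values: {9.5 kHz, 19.2 kHz, 22.7 kHz}.

9.5 kHz, 19.2 kHz, 22.7 kHz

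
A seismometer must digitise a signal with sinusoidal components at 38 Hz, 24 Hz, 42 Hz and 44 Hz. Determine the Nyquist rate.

Highest-frequency component: 44 Hz.
Nyquist rate = 2 × 44 Hz = 88 Hz.

88 Hz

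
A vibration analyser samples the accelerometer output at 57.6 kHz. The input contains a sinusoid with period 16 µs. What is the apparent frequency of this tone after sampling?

T = 16 µs → f = 1/T = 62.5 kHz.
62.5 kHz mod fs = 4.9 kHz.
4.9 kHz ≤ fs/2 = 28.8 kHz, appears at 4.9 kHz.

4.9 kHz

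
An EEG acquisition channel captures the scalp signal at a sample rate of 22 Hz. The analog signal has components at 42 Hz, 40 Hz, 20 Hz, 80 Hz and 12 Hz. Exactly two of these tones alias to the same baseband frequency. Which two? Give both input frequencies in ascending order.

fs/2 = 11 Hz.
42 Hz mod fs = 20 Hz.
20 Hz > fs/2 = 11 Hz, folds to fs − 20 Hz = 2 Hz.
40 Hz mod fs = 18 Hz.
18 Hz > fs/2 = 11 Hz, folds to fs − 18 Hz = 4 Hz.
20 Hz > fs/2 = 11 Hz, folds to fs − 20 Hz = 2 Hz.
80 Hz mod fs = 14 Hz.
14 Hz > fs/2 = 11 Hz, folds to fs − 14 Hz = 8 Hz.
12 Hz > fs/2 = 11 Hz, folds to fs − 12 Hz = 10 Hz.
20 Hz and 42 Hz both map to 2 Hz.

20 Hz, 42 Hz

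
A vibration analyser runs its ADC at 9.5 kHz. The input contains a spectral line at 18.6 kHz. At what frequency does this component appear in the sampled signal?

0.4 kHz

18.6 kHz mod fs = 9.1 kHz.
9.1 kHz > fs/2 = 4.75 kHz, folds to fs − 9.1 kHz = 0.4 kHz.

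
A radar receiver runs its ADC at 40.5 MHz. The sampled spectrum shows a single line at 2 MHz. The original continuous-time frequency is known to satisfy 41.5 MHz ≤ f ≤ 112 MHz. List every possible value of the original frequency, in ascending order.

Frequencies that alias to 2 MHz are k·fs ± 2 MHz for integer k ≥ 0.
k=0: 2 MHz.
k=1: 38.5 MHz, 42.5 MHz.
k=2: 79 MHz, 83 MHz.
k=3: 119.5 MHz, 123.5 MHz.
Within [41.5 MHz, 112 MHz]: 42.5 MHz, 79 MHz, 83 MHz.

42.5 MHz, 79 MHz, 83 MHz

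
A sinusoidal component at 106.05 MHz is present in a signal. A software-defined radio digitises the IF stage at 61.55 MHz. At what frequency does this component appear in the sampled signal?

17.05 MHz

106.05 MHz mod fs = 44.5 MHz.
44.5 MHz > fs/2 = 30.775 MHz, folds to fs − 44.5 MHz = 17.05 MHz.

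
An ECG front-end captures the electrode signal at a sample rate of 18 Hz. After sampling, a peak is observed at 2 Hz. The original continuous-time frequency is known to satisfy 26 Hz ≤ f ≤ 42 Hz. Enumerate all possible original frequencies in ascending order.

34 Hz, 38 Hz

Frequencies that alias to 2 Hz are k·fs ± 2 Hz for integer k ≥ 0.
k=0: 2 Hz.
k=1: 16 Hz, 20 Hz.
k=2: 34 Hz, 38 Hz.
k=3: 52 Hz, 56 Hz.
Within [26 Hz, 42 Hz]: 34 Hz, 38 Hz.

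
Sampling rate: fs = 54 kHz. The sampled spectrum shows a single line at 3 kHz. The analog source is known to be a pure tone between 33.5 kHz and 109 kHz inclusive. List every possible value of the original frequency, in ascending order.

Frequencies that alias to 3 kHz are k·fs ± 3 kHz for integer k ≥ 0.
k=0: 3 kHz.
k=1: 51 kHz, 57 kHz.
k=2: 105 kHz, 111 kHz.
k=3: 159 kHz, 165 kHz.
Within [33.5 kHz, 109 kHz]: 51 kHz, 57 kHz, 105 kHz.

51 kHz, 57 kHz, 105 kHz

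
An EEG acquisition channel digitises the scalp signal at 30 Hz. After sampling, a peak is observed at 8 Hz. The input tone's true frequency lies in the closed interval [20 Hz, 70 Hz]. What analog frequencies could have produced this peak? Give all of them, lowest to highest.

Frequencies that alias to 8 Hz are k·fs ± 8 Hz for integer k ≥ 0.
k=0: 8 Hz.
k=1: 22 Hz, 38 Hz.
k=2: 52 Hz, 68 Hz.
k=3: 82 Hz, 98 Hz.
Within [20 Hz, 70 Hz]: 22 Hz, 38 Hz, 52 Hz, 68 Hz.

22 Hz, 38 Hz, 52 Hz, 68 Hz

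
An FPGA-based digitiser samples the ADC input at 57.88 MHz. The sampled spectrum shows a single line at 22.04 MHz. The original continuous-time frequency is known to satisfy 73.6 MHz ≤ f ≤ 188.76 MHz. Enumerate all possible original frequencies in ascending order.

Frequencies that alias to 22.04 MHz are k·fs ± 22.04 MHz for integer k ≥ 0.
k=0: 22.04 MHz.
k=1: 35.84 MHz, 79.92 MHz.
k=2: 93.72 MHz, 137.8 MHz.
k=3: 151.6 MHz, 195.68 MHz.
k=4: 209.48 MHz, 253.56 MHz.
Within [73.6 MHz, 188.76 MHz]: 79.92 MHz, 93.72 MHz, 137.8 MHz, 151.6 MHz.

79.92 MHz, 93.72 MHz, 137.8 MHz, 151.6 MHz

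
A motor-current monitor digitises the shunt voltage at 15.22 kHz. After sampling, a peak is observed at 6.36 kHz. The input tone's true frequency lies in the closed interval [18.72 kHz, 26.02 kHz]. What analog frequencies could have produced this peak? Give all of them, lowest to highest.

21.58 kHz, 24.08 kHz

Frequencies that alias to 6.36 kHz are k·fs ± 6.36 kHz for integer k ≥ 0.
k=0: 6.36 kHz.
k=1: 8.86 kHz, 21.58 kHz.
k=2: 24.08 kHz, 36.8 kHz.
k=3: 39.3 kHz, 52.02 kHz.
Within [18.72 kHz, 26.02 kHz]: 21.58 kHz, 24.08 kHz.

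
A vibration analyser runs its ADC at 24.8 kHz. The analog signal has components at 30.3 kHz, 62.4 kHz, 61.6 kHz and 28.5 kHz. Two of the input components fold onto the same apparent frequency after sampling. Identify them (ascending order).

fs/2 = 12.4 kHz.
30.3 kHz mod fs = 5.5 kHz.
5.5 kHz ≤ fs/2 = 12.4 kHz, appears at 5.5 kHz.
62.4 kHz mod fs = 12.8 kHz.
12.8 kHz > fs/2 = 12.4 kHz, folds to fs − 12.8 kHz = 12 kHz.
61.6 kHz mod fs = 12 kHz.
12 kHz ≤ fs/2 = 12.4 kHz, appears at 12 kHz.
28.5 kHz mod fs = 3.7 kHz.
3.7 kHz ≤ fs/2 = 12.4 kHz, appears at 3.7 kHz.
61.6 kHz and 62.4 kHz both map to 12 kHz.

61.6 kHz, 62.4 kHz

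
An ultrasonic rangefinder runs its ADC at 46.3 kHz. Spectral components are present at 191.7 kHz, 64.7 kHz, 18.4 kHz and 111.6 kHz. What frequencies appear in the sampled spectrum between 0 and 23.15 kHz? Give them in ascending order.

6.5 kHz, 18.4 kHz, 19 kHz

fs/2 = 23.15 kHz.
191.7 kHz mod fs = 6.5 kHz.
6.5 kHz ≤ fs/2 = 23.15 kHz, appears at 6.5 kHz.
64.7 kHz mod fs = 18.4 kHz.
18.4 kHz ≤ fs/2 = 23.15 kHz, appears at 18.4 kHz.
18.4 kHz ≤ fs/2 = 23.15 kHz, passes unchanged.
111.6 kHz mod fs = 19 kHz.
19 kHz ≤ fs/2 = 23.15 kHz, appears at 19 kHz.
Distinct values: {6.5 kHz, 18.4 kHz, 19 kHz}.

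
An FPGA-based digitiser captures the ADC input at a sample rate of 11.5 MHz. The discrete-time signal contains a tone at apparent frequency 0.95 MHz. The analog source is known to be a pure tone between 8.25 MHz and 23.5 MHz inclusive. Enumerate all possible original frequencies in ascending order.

10.55 MHz, 12.45 MHz, 22.05 MHz

Frequencies that alias to 0.95 MHz are k·fs ± 0.95 MHz for integer k ≥ 0.
k=0: 0.95 MHz.
k=1: 10.55 MHz, 12.45 MHz.
k=2: 22.05 MHz, 23.95 MHz.
k=3: 33.55 MHz, 35.45 MHz.
Within [8.25 MHz, 23.5 MHz]: 10.55 MHz, 12.45 MHz, 22.05 MHz.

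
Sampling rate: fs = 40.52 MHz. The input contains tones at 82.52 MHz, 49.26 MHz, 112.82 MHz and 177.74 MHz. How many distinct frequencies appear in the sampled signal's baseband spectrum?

fs/2 = 20.26 MHz.
82.52 MHz mod fs = 1.48 MHz.
1.48 MHz ≤ fs/2 = 20.26 MHz, appears at 1.48 MHz.
49.26 MHz mod fs = 8.74 MHz.
8.74 MHz ≤ fs/2 = 20.26 MHz, appears at 8.74 MHz.
112.82 MHz mod fs = 31.78 MHz.
31.78 MHz > fs/2 = 20.26 MHz, folds to fs − 31.78 MHz = 8.74 MHz.
177.74 MHz mod fs = 15.66 MHz.
15.66 MHz ≤ fs/2 = 20.26 MHz, appears at 15.66 MHz.
Distinct values: {1.48 MHz, 8.74 MHz, 15.66 MHz} → 3.

3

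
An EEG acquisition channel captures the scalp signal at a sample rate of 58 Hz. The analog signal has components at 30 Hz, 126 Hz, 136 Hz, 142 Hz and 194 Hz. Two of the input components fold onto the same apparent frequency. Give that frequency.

fs/2 = 29 Hz.
30 Hz > fs/2 = 29 Hz, folds to fs − 30 Hz = 28 Hz.
126 Hz mod fs = 10 Hz.
10 Hz ≤ fs/2 = 29 Hz, appears at 10 Hz.
136 Hz mod fs = 20 Hz.
20 Hz ≤ fs/2 = 29 Hz, appears at 20 Hz.
142 Hz mod fs = 26 Hz.
26 Hz ≤ fs/2 = 29 Hz, appears at 26 Hz.
194 Hz mod fs = 20 Hz.
20 Hz ≤ fs/2 = 29 Hz, appears at 20 Hz.
136 Hz and 194 Hz both map to 20 Hz.

20 Hz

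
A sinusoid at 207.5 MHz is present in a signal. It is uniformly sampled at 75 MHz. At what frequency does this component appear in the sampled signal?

207.5 MHz mod fs = 57.5 MHz.
57.5 MHz > fs/2 = 37.5 MHz, folds to fs − 57.5 MHz = 17.5 MHz.

17.5 MHz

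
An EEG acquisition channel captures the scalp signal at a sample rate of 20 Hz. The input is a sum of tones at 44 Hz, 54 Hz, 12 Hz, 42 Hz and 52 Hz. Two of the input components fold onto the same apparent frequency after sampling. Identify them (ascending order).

fs/2 = 10 Hz.
44 Hz mod fs = 4 Hz.
4 Hz ≤ fs/2 = 10 Hz, appears at 4 Hz.
54 Hz mod fs = 14 Hz.
14 Hz > fs/2 = 10 Hz, folds to fs − 14 Hz = 6 Hz.
12 Hz > fs/2 = 10 Hz, folds to fs − 12 Hz = 8 Hz.
42 Hz mod fs = 2 Hz.
2 Hz ≤ fs/2 = 10 Hz, appears at 2 Hz.
52 Hz mod fs = 12 Hz.
12 Hz > fs/2 = 10 Hz, folds to fs − 12 Hz = 8 Hz.
12 Hz and 52 Hz both map to 8 Hz.

12 Hz, 52 Hz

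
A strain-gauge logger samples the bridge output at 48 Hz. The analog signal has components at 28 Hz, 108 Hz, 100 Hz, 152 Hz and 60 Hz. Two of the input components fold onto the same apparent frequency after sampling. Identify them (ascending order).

fs/2 = 24 Hz.
28 Hz > fs/2 = 24 Hz, folds to fs − 28 Hz = 20 Hz.
108 Hz mod fs = 12 Hz.
12 Hz ≤ fs/2 = 24 Hz, appears at 12 Hz.
100 Hz mod fs = 4 Hz.
4 Hz ≤ fs/2 = 24 Hz, appears at 4 Hz.
152 Hz mod fs = 8 Hz.
8 Hz ≤ fs/2 = 24 Hz, appears at 8 Hz.
60 Hz mod fs = 12 Hz.
12 Hz ≤ fs/2 = 24 Hz, appears at 12 Hz.
60 Hz and 108 Hz both map to 12 Hz.

60 Hz, 108 Hz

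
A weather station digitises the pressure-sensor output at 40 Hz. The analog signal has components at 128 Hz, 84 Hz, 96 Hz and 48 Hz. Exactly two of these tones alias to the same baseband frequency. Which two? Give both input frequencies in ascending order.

fs/2 = 20 Hz.
128 Hz mod fs = 8 Hz.
8 Hz ≤ fs/2 = 20 Hz, appears at 8 Hz.
84 Hz mod fs = 4 Hz.
4 Hz ≤ fs/2 = 20 Hz, appears at 4 Hz.
96 Hz mod fs = 16 Hz.
16 Hz ≤ fs/2 = 20 Hz, appears at 16 Hz.
48 Hz mod fs = 8 Hz.
8 Hz ≤ fs/2 = 20 Hz, appears at 8 Hz.
48 Hz and 128 Hz both map to 8 Hz.

48 Hz, 128 Hz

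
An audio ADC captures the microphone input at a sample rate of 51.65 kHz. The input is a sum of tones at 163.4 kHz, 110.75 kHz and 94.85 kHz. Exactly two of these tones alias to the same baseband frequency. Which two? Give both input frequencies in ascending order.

94.85 kHz, 163.4 kHz

fs/2 = 25.825 kHz.
163.4 kHz mod fs = 8.45 kHz.
8.45 kHz ≤ fs/2 = 25.825 kHz, appears at 8.45 kHz.
110.75 kHz mod fs = 7.45 kHz.
7.45 kHz ≤ fs/2 = 25.825 kHz, appears at 7.45 kHz.
94.85 kHz mod fs = 43.2 kHz.
43.2 kHz > fs/2 = 25.825 kHz, folds to fs − 43.2 kHz = 8.45 kHz.
94.85 kHz and 163.4 kHz both map to 8.45 kHz.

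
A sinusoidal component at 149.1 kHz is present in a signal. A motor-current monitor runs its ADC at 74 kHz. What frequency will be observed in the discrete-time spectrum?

149.1 kHz mod fs = 1.1 kHz.
1.1 kHz ≤ fs/2 = 37 kHz, appears at 1.1 kHz.

1.1 kHz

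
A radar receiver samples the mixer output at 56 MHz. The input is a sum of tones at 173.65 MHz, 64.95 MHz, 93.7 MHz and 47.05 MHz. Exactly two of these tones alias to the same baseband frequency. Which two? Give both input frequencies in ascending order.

fs/2 = 28 MHz.
173.65 MHz mod fs = 5.65 MHz.
5.65 MHz ≤ fs/2 = 28 MHz, appears at 5.65 MHz.
64.95 MHz mod fs = 8.95 MHz.
8.95 MHz ≤ fs/2 = 28 MHz, appears at 8.95 MHz.
93.7 MHz mod fs = 37.7 MHz.
37.7 MHz > fs/2 = 28 MHz, folds to fs − 37.7 MHz = 18.3 MHz.
47.05 MHz > fs/2 = 28 MHz, folds to fs − 47.05 MHz = 8.95 MHz.
47.05 MHz and 64.95 MHz both map to 8.95 MHz.

47.05 MHz, 64.95 MHz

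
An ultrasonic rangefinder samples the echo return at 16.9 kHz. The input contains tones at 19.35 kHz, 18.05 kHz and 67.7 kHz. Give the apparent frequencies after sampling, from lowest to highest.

0.1 kHz, 1.15 kHz, 2.45 kHz

fs/2 = 8.45 kHz.
19.35 kHz mod fs = 2.45 kHz.
2.45 kHz ≤ fs/2 = 8.45 kHz, appears at 2.45 kHz.
18.05 kHz mod fs = 1.15 kHz.
1.15 kHz ≤ fs/2 = 8.45 kHz, appears at 1.15 kHz.
67.7 kHz mod fs = 0.1 kHz.
0.1 kHz ≤ fs/2 = 8.45 kHz, appears at 0.1 kHz.
Distinct values: {0.1 kHz, 1.15 kHz, 2.45 kHz}.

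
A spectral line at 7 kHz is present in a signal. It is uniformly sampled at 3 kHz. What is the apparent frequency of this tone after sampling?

7 kHz mod fs = 1 kHz.
1 kHz ≤ fs/2 = 1.5 kHz, appears at 1 kHz.

1 kHz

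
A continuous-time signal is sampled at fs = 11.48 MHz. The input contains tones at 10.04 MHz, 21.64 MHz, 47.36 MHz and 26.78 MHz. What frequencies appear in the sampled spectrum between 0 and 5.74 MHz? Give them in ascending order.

1.32 MHz, 1.44 MHz, 3.82 MHz

fs/2 = 5.74 MHz.
10.04 MHz > fs/2 = 5.74 MHz, folds to fs − 10.04 MHz = 1.44 MHz.
21.64 MHz mod fs = 10.16 MHz.
10.16 MHz > fs/2 = 5.74 MHz, folds to fs − 10.16 MHz = 1.32 MHz.
47.36 MHz mod fs = 1.44 MHz.
1.44 MHz ≤ fs/2 = 5.74 MHz, appears at 1.44 MHz.
26.78 MHz mod fs = 3.82 MHz.
3.82 MHz ≤ fs/2 = 5.74 MHz, appears at 3.82 MHz.
Distinct values: {1.32 MHz, 1.44 MHz, 3.82 MHz}.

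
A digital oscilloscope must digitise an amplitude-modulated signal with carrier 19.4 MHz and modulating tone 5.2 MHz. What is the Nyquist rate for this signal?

49.2 MHz

AM sidebands sit at fc ± fm = 14.2 MHz and 24.6 MHz.
Highest-frequency component: 24.6 MHz.
Nyquist rate = 2 × 24.6 MHz = 49.2 MHz.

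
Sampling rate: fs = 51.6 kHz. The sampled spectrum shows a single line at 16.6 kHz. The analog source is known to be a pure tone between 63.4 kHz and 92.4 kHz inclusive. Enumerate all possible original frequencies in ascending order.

Frequencies that alias to 16.6 kHz are k·fs ± 16.6 kHz for integer k ≥ 0.
k=0: 16.6 kHz.
k=1: 35 kHz, 68.2 kHz.
k=2: 86.6 kHz, 119.8 kHz.
k=3: 138.2 kHz, 171.4 kHz.
Within [63.4 kHz, 92.4 kHz]: 68.2 kHz, 86.6 kHz.

68.2 kHz, 86.6 kHz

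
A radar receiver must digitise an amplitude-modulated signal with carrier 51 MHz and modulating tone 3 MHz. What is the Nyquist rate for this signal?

108 MHz

AM sidebands sit at fc ± fm = 48 MHz and 54 MHz.
Highest-frequency component: 54 MHz.
Nyquist rate = 2 × 54 MHz = 108 MHz.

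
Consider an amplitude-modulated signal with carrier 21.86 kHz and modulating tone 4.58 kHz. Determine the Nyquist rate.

AM sidebands sit at fc ± fm = 17.28 kHz and 26.44 kHz.
Highest-frequency component: 26.44 kHz.
Nyquist rate = 2 × 26.44 kHz = 52.88 kHz.

52.88 kHz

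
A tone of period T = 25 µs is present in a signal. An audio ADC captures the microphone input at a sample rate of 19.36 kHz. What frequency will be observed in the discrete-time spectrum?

1.28 kHz

T = 25 µs → f = 1/T = 40 kHz.
40 kHz mod fs = 1.28 kHz.
1.28 kHz ≤ fs/2 = 9.68 kHz, appears at 1.28 kHz.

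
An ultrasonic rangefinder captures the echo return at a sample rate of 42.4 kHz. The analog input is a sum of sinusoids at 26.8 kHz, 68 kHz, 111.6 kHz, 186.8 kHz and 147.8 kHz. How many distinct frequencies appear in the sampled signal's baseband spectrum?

fs/2 = 21.2 kHz.
26.8 kHz > fs/2 = 21.2 kHz, folds to fs − 26.8 kHz = 15.6 kHz.
68 kHz mod fs = 25.6 kHz.
25.6 kHz > fs/2 = 21.2 kHz, folds to fs − 25.6 kHz = 16.8 kHz.
111.6 kHz mod fs = 26.8 kHz.
26.8 kHz > fs/2 = 21.2 kHz, folds to fs − 26.8 kHz = 15.6 kHz.
186.8 kHz mod fs = 17.2 kHz.
17.2 kHz ≤ fs/2 = 21.2 kHz, appears at 17.2 kHz.
147.8 kHz mod fs = 20.6 kHz.
20.6 kHz ≤ fs/2 = 21.2 kHz, appears at 20.6 kHz.
Distinct values: {15.6 kHz, 16.8 kHz, 17.2 kHz, 20.6 kHz} → 4.

4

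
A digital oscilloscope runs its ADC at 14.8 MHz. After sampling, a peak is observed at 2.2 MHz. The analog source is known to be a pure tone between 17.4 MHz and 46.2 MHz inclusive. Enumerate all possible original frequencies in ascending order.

Frequencies that alias to 2.2 MHz are k·fs ± 2.2 MHz for integer k ≥ 0.
k=0: 2.2 MHz.
k=1: 12.6 MHz, 17 MHz.
k=2: 27.4 MHz, 31.8 MHz.
k=3: 42.2 MHz, 46.6 MHz.
k=4: 57 MHz, 61.4 MHz.
Within [17.4 MHz, 46.2 MHz]: 27.4 MHz, 31.8 MHz, 42.2 MHz.

27.4 MHz, 31.8 MHz, 42.2 MHz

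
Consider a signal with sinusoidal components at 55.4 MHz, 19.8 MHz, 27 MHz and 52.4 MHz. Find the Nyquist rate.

110.8 MHz

Highest-frequency component: 55.4 MHz.
Nyquist rate = 2 × 55.4 MHz = 110.8 MHz.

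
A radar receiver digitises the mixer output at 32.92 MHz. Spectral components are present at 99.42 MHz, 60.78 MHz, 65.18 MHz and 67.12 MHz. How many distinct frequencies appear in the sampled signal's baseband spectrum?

3

fs/2 = 16.46 MHz.
99.42 MHz mod fs = 0.66 MHz.
0.66 MHz ≤ fs/2 = 16.46 MHz, appears at 0.66 MHz.
60.78 MHz mod fs = 27.86 MHz.
27.86 MHz > fs/2 = 16.46 MHz, folds to fs − 27.86 MHz = 5.06 MHz.
65.18 MHz mod fs = 32.26 MHz.
32.26 MHz > fs/2 = 16.46 MHz, folds to fs − 32.26 MHz = 0.66 MHz.
67.12 MHz mod fs = 1.28 MHz.
1.28 MHz ≤ fs/2 = 16.46 MHz, appears at 1.28 MHz.
Distinct values: {0.66 MHz, 1.28 MHz, 5.06 MHz} → 3.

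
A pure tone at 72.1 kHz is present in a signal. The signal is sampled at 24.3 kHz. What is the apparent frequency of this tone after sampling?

72.1 kHz mod fs = 23.5 kHz.
23.5 kHz > fs/2 = 12.15 kHz, folds to fs − 23.5 kHz = 0.8 kHz.

0.8 kHz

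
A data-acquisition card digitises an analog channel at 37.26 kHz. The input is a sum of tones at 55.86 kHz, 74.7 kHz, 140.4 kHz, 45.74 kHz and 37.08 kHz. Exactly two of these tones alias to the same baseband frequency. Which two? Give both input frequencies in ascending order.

fs/2 = 18.63 kHz.
55.86 kHz mod fs = 18.6 kHz.
18.6 kHz ≤ fs/2 = 18.63 kHz, appears at 18.6 kHz.
74.7 kHz mod fs = 0.18 kHz.
0.18 kHz ≤ fs/2 = 18.63 kHz, appears at 0.18 kHz.
140.4 kHz mod fs = 28.62 kHz.
28.62 kHz > fs/2 = 18.63 kHz, folds to fs − 28.62 kHz = 8.64 kHz.
45.74 kHz mod fs = 8.48 kHz.
8.48 kHz ≤ fs/2 = 18.63 kHz, appears at 8.48 kHz.
37.08 kHz > fs/2 = 18.63 kHz, folds to fs − 37.08 kHz = 0.18 kHz.
37.08 kHz and 74.7 kHz both map to 0.18 kHz.

37.08 kHz, 74.7 kHz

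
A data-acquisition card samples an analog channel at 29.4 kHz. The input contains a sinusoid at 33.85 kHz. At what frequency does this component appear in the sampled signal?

4.45 kHz

33.85 kHz mod fs = 4.45 kHz.
4.45 kHz ≤ fs/2 = 14.7 kHz, appears at 4.45 kHz.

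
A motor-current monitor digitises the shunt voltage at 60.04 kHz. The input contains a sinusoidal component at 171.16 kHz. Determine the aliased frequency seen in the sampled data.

8.96 kHz

171.16 kHz mod fs = 51.08 kHz.
51.08 kHz > fs/2 = 30.02 kHz, folds to fs − 51.08 kHz = 8.96 kHz.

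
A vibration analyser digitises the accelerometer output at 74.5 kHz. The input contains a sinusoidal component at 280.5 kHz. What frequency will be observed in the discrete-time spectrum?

17.5 kHz

280.5 kHz mod fs = 57 kHz.
57 kHz > fs/2 = 37.25 kHz, folds to fs − 57 kHz = 17.5 kHz.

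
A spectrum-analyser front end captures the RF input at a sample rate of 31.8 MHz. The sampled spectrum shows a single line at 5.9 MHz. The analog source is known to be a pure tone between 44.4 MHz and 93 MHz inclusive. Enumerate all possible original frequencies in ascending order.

Frequencies that alias to 5.9 MHz are k·fs ± 5.9 MHz for integer k ≥ 0.
k=0: 5.9 MHz.
k=1: 25.9 MHz, 37.7 MHz.
k=2: 57.7 MHz, 69.5 MHz.
k=3: 89.5 MHz, 101.3 MHz.
k=4: 121.3 MHz, 133.1 MHz.
Within [44.4 MHz, 93 MHz]: 57.7 MHz, 69.5 MHz, 89.5 MHz.

57.7 MHz, 69.5 MHz, 89.5 MHz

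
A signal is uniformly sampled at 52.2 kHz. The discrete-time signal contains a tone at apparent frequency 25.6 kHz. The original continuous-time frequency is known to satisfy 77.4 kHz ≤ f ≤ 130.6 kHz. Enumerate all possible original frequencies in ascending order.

Frequencies that alias to 25.6 kHz are k·fs ± 25.6 kHz for integer k ≥ 0.
k=0: 25.6 kHz.
k=1: 26.6 kHz, 77.8 kHz.
k=2: 78.8 kHz, 130 kHz.
k=3: 131 kHz, 182.2 kHz.
Within [77.4 kHz, 130.6 kHz]: 77.8 kHz, 78.8 kHz, 130 kHz.

77.8 kHz, 78.8 kHz, 130 kHz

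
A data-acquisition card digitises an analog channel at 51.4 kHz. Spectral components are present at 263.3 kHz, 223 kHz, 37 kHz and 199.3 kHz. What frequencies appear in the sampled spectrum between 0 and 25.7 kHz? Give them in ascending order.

6.3 kHz, 14.4 kHz, 17.4 kHz

fs/2 = 25.7 kHz.
263.3 kHz mod fs = 6.3 kHz.
6.3 kHz ≤ fs/2 = 25.7 kHz, appears at 6.3 kHz.
223 kHz mod fs = 17.4 kHz.
17.4 kHz ≤ fs/2 = 25.7 kHz, appears at 17.4 kHz.
37 kHz > fs/2 = 25.7 kHz, folds to fs − 37 kHz = 14.4 kHz.
199.3 kHz mod fs = 45.1 kHz.
45.1 kHz > fs/2 = 25.7 kHz, folds to fs − 45.1 kHz = 6.3 kHz.
Distinct values: {6.3 kHz, 14.4 kHz, 17.4 kHz}.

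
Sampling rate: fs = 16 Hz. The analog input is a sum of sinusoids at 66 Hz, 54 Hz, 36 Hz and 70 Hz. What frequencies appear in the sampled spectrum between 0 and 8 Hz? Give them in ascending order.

fs/2 = 8 Hz.
66 Hz mod fs = 2 Hz.
2 Hz ≤ fs/2 = 8 Hz, appears at 2 Hz.
54 Hz mod fs = 6 Hz.
6 Hz ≤ fs/2 = 8 Hz, appears at 6 Hz.
36 Hz mod fs = 4 Hz.
4 Hz ≤ fs/2 = 8 Hz, appears at 4 Hz.
70 Hz mod fs = 6 Hz.
6 Hz ≤ fs/2 = 8 Hz, appears at 6 Hz.
Distinct values: {2 Hz, 4 Hz, 6 Hz}.

2 Hz, 4 Hz, 6 Hz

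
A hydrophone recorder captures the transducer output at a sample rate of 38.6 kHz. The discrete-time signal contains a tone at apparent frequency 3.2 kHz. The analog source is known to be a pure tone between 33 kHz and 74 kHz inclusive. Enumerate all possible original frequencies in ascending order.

Frequencies that alias to 3.2 kHz are k·fs ± 3.2 kHz for integer k ≥ 0.
k=0: 3.2 kHz.
k=1: 35.4 kHz, 41.8 kHz.
k=2: 74 kHz, 80.4 kHz.
k=3: 112.6 kHz, 119 kHz.
Within [33 kHz, 74 kHz]: 35.4 kHz, 41.8 kHz, 74 kHz.

35.4 kHz, 41.8 kHz, 74 kHz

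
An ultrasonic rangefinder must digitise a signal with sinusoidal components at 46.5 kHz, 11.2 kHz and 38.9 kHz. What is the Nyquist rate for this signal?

Highest-frequency component: 46.5 kHz.
Nyquist rate = 2 × 46.5 kHz = 93 kHz.

93 kHz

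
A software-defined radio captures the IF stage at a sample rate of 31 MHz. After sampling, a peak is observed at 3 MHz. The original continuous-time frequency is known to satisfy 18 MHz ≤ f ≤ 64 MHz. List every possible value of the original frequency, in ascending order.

Frequencies that alias to 3 MHz are k·fs ± 3 MHz for integer k ≥ 0.
k=0: 3 MHz.
k=1: 28 MHz, 34 MHz.
k=2: 59 MHz, 65 MHz.
k=3: 90 MHz, 96 MHz.
Within [18 MHz, 64 MHz]: 28 MHz, 34 MHz, 59 MHz.

28 MHz, 34 MHz, 59 MHz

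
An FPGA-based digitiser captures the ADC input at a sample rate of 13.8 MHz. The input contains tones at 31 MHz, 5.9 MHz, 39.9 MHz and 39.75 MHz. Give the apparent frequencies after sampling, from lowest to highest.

1.5 MHz, 1.65 MHz, 3.4 MHz, 5.9 MHz

fs/2 = 6.9 MHz.
31 MHz mod fs = 3.4 MHz.
3.4 MHz ≤ fs/2 = 6.9 MHz, appears at 3.4 MHz.
5.9 MHz ≤ fs/2 = 6.9 MHz, passes unchanged.
39.9 MHz mod fs = 12.3 MHz.
12.3 MHz > fs/2 = 6.9 MHz, folds to fs − 12.3 MHz = 1.5 MHz.
39.75 MHz mod fs = 12.15 MHz.
12.15 MHz > fs/2 = 6.9 MHz, folds to fs − 12.15 MHz = 1.65 MHz.
Distinct values: {1.5 MHz, 1.65 MHz, 3.4 MHz, 5.9 MHz}.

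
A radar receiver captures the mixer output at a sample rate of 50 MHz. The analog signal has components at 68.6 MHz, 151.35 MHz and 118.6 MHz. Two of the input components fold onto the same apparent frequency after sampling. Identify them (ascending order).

68.6 MHz, 118.6 MHz

fs/2 = 25 MHz.
68.6 MHz mod fs = 18.6 MHz.
18.6 MHz ≤ fs/2 = 25 MHz, appears at 18.6 MHz.
151.35 MHz mod fs = 1.35 MHz.
1.35 MHz ≤ fs/2 = 25 MHz, appears at 1.35 MHz.
118.6 MHz mod fs = 18.6 MHz.
18.6 MHz ≤ fs/2 = 25 MHz, appears at 18.6 MHz.
68.6 MHz and 118.6 MHz both map to 18.6 MHz.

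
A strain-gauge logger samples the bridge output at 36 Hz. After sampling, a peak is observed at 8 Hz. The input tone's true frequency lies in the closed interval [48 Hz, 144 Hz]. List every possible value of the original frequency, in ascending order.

Frequencies that alias to 8 Hz are k·fs ± 8 Hz for integer k ≥ 0.
k=0: 8 Hz.
k=1: 28 Hz, 44 Hz.
k=2: 64 Hz, 80 Hz.
k=3: 100 Hz, 116 Hz.
k=4: 136 Hz, 152 Hz.
k=5: 172 Hz, 188 Hz.
Within [48 Hz, 144 Hz]: 64 Hz, 80 Hz, 100 Hz, 116 Hz, 136 Hz.

64 Hz, 80 Hz, 100 Hz, 116 Hz, 136 Hz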